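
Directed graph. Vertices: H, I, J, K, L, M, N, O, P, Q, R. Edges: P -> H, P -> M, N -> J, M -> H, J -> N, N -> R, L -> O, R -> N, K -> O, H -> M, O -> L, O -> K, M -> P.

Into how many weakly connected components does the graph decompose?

From H: component {H, M, P}.
From I: component {I}.
From J: component {J, N, R}.
From K: component {K, L, O}.
From Q: component {Q}.
That's 5 components.

5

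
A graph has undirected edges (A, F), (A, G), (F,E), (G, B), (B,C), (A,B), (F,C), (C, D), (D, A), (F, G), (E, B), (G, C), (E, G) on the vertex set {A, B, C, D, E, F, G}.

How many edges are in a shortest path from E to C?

2

Distance 0: E.
Distance 1: B, F, G.
Distance 2: A, C — contains C.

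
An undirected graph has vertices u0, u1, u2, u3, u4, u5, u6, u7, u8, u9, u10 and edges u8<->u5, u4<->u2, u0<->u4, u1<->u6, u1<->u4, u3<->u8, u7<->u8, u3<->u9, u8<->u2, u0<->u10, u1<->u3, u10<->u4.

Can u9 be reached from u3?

Explore from u3.
Distance 1: reach u1, u8, u9.
Found u9.

Yes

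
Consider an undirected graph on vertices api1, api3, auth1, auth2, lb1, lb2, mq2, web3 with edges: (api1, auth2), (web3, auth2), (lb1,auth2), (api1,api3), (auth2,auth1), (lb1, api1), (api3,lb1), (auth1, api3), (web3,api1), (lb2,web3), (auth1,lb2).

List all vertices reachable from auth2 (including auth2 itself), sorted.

Start at auth2.
Its neighbours: api1, auth1, lb1, web3.
Then their neighbours: api3, lb2.
Nothing further is reachable.

api1, api3, auth1, auth2, lb1, lb2, web3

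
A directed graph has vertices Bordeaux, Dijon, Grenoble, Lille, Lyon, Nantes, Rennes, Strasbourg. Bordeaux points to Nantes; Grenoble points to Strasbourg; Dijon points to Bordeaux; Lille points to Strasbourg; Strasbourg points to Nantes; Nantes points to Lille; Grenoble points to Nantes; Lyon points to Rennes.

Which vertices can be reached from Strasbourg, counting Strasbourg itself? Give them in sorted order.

Start at Strasbourg.
Its neighbours: Nantes.
Then their neighbours: Lille.
Nothing further is reachable.

Lille, Nantes, Strasbourg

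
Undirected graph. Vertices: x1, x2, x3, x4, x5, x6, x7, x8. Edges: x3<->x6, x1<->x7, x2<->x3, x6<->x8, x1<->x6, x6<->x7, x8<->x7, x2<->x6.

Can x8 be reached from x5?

x5 has no edges, so nothing is reachable from it.

No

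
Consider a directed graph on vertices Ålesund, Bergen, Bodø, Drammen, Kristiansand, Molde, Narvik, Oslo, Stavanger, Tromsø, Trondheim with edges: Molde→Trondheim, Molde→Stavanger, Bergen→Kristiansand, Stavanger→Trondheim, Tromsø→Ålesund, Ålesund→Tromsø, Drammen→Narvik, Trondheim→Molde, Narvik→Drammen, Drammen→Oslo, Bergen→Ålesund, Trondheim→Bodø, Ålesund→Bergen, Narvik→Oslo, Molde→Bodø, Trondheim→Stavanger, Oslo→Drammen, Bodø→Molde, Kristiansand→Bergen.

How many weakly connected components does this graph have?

From Ålesund: component {Ålesund, Bergen, Kristiansand, Tromsø}.
From Bodø: component {Bodø, Molde, Stavanger, Trondheim}.
From Drammen: component {Drammen, Narvik, Oslo}.
That's 3 components.

3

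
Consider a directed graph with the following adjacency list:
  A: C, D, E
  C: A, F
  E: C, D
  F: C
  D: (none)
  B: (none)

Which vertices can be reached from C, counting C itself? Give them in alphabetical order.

Start at C.
Its neighbours: A, F.
Then their neighbours: D, E.
Nothing further is reachable.

A, C, D, E, F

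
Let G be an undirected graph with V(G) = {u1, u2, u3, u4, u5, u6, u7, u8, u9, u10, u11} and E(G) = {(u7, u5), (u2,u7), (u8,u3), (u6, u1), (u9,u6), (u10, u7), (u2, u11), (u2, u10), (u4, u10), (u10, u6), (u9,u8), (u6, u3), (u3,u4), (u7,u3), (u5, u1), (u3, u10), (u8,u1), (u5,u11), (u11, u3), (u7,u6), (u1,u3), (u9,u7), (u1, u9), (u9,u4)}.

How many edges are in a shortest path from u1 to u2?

3

Distance 0: u1.
Distance 1: u3, u5, u6, u8, u9.
Distance 2: u4, u7, u10, u11.
Distance 3: u2 — contains u2.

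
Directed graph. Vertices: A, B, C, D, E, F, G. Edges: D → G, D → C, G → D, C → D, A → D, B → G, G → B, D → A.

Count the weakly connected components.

From A: component {A, B, C, D, G}.
From E: component {E}.
From F: component {F}.
That's 3 components.

3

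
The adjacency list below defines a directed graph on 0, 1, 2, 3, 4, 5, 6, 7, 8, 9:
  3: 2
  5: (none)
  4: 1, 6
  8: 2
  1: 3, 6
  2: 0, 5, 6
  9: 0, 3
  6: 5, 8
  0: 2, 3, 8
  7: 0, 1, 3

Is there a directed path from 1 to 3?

Yes

Explore from 1.
Distance 1: reach 3, 6.
Found 3.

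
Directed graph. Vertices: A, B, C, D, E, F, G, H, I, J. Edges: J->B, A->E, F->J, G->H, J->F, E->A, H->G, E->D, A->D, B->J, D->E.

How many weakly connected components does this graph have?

5

From A: component {A, D, E}.
From B: component {B, F, J}.
From C: component {C}.
From G: component {G, H}.
From I: component {I}.
That's 5 components.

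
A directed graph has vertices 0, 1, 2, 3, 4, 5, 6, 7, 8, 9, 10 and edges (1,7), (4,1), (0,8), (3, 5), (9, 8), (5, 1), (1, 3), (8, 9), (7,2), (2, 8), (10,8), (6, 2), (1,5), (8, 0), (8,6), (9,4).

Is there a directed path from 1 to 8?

Explore from 1.
Distance 1: reach 3, 5, 7.
Distance 2: reach 2.
Distance 3: reach 8.
Found 8.

Yes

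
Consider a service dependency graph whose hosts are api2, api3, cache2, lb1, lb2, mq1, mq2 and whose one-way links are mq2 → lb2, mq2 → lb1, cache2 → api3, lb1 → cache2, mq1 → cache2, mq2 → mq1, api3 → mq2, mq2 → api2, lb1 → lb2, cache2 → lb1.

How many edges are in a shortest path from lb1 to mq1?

4

Distance 0: lb1.
Distance 1: cache2, lb2.
Distance 2: api3.
Distance 3: mq2.
Distance 4: api2, mq1 — contains mq1.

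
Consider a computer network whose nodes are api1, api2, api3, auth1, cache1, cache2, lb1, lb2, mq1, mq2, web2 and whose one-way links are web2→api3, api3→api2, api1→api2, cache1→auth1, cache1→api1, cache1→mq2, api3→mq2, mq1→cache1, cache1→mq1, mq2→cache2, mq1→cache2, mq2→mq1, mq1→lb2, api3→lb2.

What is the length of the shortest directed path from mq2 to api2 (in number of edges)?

Distance 0: mq2.
Distance 1: cache2, mq1.
Distance 2: cache1, lb2.
Distance 3: api1, auth1.
Distance 4: api2 — contains api2.

4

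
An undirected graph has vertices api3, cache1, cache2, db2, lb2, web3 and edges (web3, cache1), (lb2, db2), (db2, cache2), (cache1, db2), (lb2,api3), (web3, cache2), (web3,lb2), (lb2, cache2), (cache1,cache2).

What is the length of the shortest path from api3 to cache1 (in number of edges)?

3

Distance 0: api3.
Distance 1: lb2.
Distance 2: cache2, db2, web3.
Distance 3: cache1 — contains cache1.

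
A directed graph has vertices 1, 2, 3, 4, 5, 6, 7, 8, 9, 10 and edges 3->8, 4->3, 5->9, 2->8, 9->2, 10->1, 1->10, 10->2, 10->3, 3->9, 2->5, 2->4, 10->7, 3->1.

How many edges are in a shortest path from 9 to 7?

6

Distance 0: 9.
Distance 1: 2.
Distance 2: 4, 5, 8.
Distance 3: 3.
Distance 4: 1.
Distance 5: 10.
Distance 6: 7 — contains 7.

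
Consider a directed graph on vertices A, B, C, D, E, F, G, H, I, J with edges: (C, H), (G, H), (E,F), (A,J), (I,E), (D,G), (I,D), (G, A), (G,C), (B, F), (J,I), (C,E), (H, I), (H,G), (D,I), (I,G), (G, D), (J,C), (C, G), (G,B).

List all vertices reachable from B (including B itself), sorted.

B, F

Start at B.
Its neighbours: F.
Nothing further is reachable.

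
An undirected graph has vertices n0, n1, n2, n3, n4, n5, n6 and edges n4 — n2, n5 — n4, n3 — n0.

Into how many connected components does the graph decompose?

4

From n0: component {n0, n3}.
From n1: component {n1}.
From n2: component {n2, n4, n5}.
From n6: component {n6}.
That's 4 components.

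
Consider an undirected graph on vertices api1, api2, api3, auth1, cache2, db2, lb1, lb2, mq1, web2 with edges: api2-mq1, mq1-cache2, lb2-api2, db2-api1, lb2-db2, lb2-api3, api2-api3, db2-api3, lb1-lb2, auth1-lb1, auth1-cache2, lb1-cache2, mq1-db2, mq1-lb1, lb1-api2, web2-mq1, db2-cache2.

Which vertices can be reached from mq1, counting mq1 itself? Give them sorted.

Start at mq1.
Its neighbours: api2, cache2, db2, lb1, web2.
Then their neighbours: api1, api3, auth1, lb2.
Every vertex is now reached.

api1, api2, api3, auth1, cache2, db2, lb1, lb2, mq1, web2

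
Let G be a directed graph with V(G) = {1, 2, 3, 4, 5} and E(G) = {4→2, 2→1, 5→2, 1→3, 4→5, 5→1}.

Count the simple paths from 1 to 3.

1→3

1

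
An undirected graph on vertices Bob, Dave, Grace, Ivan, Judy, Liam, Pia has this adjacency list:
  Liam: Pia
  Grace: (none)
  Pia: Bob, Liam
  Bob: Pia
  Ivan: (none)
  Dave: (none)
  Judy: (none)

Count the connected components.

5

From Bob: component {Bob, Liam, Pia}.
From Dave: component {Dave}.
From Grace: component {Grace}.
From Ivan: component {Ivan}.
From Judy: component {Judy}.
That's 5 components.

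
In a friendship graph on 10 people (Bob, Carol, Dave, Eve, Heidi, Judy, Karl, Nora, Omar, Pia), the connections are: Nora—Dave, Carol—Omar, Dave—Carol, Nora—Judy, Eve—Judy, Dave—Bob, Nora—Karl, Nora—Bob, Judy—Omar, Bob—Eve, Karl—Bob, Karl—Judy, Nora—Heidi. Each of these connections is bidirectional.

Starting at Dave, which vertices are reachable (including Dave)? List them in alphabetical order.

Bob, Carol, Dave, Eve, Heidi, Judy, Karl, Nora, Omar

Start at Dave.
Its neighbours: Bob, Carol, Nora.
Then their neighbours: Eve, Heidi, Judy, Karl, Omar.
Nothing further is reachable.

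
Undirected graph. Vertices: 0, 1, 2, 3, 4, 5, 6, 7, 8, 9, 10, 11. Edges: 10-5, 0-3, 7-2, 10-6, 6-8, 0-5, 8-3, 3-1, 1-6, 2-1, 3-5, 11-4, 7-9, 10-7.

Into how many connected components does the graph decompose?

2

From 0: component {0, 1, 2, 3, 5, 6, 7, 8, 9, 10}.
From 4: component {4, 11}.
That's 2 components.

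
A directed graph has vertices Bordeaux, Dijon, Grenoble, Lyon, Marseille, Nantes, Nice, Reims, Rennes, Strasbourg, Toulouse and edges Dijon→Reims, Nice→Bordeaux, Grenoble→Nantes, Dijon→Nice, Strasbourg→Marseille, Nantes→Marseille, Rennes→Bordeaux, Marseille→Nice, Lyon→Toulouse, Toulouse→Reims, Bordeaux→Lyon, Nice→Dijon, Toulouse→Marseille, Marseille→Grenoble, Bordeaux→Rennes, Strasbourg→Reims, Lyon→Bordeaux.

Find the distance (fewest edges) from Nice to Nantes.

6

Distance 0: Nice.
Distance 1: Bordeaux, Dijon.
Distance 2: Lyon, Reims, Rennes.
Distance 3: Toulouse.
Distance 4: Marseille.
Distance 5: Grenoble.
Distance 6: Nantes — contains Nantes.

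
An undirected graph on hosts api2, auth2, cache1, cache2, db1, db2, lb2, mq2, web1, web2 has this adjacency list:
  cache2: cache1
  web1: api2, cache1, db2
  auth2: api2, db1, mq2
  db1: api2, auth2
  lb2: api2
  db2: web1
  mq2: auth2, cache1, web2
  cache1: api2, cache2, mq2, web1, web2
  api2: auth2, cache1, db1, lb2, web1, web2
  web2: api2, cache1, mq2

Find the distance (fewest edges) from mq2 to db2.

Distance 0: mq2.
Distance 1: auth2, cache1, web2.
Distance 2: api2, cache2, db1, web1.
Distance 3: db2, lb2 — contains db2.

3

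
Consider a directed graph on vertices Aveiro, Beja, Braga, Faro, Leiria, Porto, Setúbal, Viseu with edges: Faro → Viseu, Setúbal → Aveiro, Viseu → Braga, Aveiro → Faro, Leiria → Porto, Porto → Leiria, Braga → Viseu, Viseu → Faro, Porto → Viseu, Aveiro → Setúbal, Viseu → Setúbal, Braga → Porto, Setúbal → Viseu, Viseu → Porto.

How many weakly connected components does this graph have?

From Aveiro: component {Aveiro, Braga, Faro, Leiria, Porto, Setúbal, Viseu}.
From Beja: component {Beja}.
That's 2 components.

2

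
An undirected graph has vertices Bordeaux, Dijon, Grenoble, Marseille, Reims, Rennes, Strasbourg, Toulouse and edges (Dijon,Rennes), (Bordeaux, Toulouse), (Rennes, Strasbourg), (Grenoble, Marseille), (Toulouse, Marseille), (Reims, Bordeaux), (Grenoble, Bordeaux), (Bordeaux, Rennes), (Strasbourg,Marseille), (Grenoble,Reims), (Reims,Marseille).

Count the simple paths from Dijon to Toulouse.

10

Dijon–Rennes–Bordeaux–Grenoble–Marseille–Toulouse
Dijon–Rennes–Bordeaux–Grenoble–Reims–Marseille–Toulouse
Dijon–Rennes–Bordeaux–Reims–Grenoble–Marseille–Toulouse
Dijon–Rennes–Bordeaux–Reims–Marseille–Toulouse
Dijon–Rennes–Bordeaux–Toulouse
Dijon–Rennes–Strasbourg–Marseille–Grenoble–Bordeaux–Toulouse
Dijon–Rennes–Strasbourg–Marseille–Grenoble–Reims–Bordeaux–Toulouse
Dijon–Rennes–Strasbourg–Marseille–Reims–Bordeaux–Toulouse
Dijon–Rennes–Strasbourg–Marseille–Reims–Grenoble–Bordeaux–Toulouse
Dijon–Rennes–Strasbourg–Marseille–Toulouse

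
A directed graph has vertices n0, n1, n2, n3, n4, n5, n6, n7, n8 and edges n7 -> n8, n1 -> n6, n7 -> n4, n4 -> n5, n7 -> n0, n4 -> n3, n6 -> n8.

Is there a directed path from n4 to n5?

Yes

Explore from n4.
Distance 1: reach n3, n5.
Found n5.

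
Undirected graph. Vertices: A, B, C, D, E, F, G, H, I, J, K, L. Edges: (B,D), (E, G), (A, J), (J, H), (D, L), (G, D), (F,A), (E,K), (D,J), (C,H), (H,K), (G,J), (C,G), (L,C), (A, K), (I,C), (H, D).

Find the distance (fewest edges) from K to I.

Distance 0: K.
Distance 1: A, E, H.
Distance 2: C, D, F, G, J.
Distance 3: B, I, L — contains I.

3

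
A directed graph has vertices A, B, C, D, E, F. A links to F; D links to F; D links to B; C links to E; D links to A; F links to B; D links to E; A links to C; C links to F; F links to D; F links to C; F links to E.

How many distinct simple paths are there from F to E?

F→C→E
F→D→A→C→E
F→D→E
F→E

4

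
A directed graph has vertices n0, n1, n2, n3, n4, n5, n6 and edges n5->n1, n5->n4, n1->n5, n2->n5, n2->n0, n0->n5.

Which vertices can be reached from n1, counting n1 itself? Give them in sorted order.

n1, n4, n5

Start at n1.
Its neighbours: n5.
Then their neighbours: n4.
Nothing further is reachable.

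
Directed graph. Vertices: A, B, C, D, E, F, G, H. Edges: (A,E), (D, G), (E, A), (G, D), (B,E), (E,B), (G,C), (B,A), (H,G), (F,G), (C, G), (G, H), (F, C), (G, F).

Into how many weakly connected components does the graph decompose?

2

From A: component {A, B, E}.
From C: component {C, D, F, G, H}.
That's 2 components.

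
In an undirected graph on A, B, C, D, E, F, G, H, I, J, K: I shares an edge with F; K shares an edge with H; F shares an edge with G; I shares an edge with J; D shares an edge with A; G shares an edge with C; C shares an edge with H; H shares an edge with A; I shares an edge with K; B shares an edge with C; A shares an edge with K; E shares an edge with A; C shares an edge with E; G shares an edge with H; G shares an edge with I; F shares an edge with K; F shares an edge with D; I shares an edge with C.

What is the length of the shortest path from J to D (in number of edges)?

3

Distance 0: J.
Distance 1: I.
Distance 2: C, F, G, K.
Distance 3: A, B, D, E, H — contains D.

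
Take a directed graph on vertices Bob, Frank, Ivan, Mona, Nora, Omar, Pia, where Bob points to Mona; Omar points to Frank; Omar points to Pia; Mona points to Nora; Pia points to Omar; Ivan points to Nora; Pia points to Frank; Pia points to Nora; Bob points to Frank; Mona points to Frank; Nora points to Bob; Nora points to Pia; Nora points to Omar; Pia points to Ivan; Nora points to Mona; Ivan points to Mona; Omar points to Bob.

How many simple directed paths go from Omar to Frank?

13

Omar→Bob→Frank
Omar→Bob→Mona→Frank
Omar→Bob→Mona→Nora→Pia→Frank
Omar→Frank
Omar→Pia→Frank
Omar→Pia→Ivan→Mona→Frank
Omar→Pia→Ivan→Mona→Nora→Bob→Frank
Omar→Pia→Ivan→Nora→Bob→Frank
Omar→Pia→Ivan→Nora→Bob→Mona→Frank
Omar→Pia→Ivan→Nora→Mona→Frank
Omar→Pia→Nora→Bob→Frank
Omar→Pia→Nora→Bob→Mona→Frank
Omar→Pia→Nora→Mona→Frank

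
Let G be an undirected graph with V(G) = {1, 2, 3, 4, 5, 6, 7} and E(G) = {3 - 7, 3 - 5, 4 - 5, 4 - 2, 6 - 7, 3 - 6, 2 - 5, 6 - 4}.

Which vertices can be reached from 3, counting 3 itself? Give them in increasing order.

Start at 3.
Its neighbours: 5, 6, 7.
Then their neighbours: 2, 4.
Nothing further is reachable.

2, 3, 4, 5, 6, 7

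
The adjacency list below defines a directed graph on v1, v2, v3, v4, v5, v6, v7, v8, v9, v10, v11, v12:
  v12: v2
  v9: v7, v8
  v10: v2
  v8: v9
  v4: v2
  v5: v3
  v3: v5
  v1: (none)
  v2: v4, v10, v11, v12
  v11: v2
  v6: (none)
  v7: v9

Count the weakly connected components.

From v1: component {v1}.
From v2: component {v2, v4, v10, v11, v12}.
From v3: component {v3, v5}.
From v6: component {v6}.
From v7: component {v7, v8, v9}.
That's 5 components.

5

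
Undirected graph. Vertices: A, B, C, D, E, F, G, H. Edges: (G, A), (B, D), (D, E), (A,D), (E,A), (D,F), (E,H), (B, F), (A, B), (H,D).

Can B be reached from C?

No

C has no edges, so nothing is reachable from it.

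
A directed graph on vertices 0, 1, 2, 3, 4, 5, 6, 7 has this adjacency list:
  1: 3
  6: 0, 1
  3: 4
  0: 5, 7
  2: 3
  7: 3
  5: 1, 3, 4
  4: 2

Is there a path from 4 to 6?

Explore from 4.
Distance 1: reach 2.
Distance 2: reach 3.
The search from 4 is exhausted; no directed path reaches 6.

No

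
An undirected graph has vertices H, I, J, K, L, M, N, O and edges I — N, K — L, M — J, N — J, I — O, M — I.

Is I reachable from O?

Explore from O.
Distance 1: reach I.
Found I.

Yes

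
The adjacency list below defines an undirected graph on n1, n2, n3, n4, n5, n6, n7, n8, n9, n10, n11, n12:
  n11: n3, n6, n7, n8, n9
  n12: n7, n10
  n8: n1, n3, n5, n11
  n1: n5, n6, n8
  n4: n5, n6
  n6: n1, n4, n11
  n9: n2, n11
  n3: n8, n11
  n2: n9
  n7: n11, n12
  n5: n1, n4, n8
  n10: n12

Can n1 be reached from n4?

Yes

Explore from n4.
Distance 1: reach n5, n6.
Distance 2: reach n1, n8, n11.
Found n1.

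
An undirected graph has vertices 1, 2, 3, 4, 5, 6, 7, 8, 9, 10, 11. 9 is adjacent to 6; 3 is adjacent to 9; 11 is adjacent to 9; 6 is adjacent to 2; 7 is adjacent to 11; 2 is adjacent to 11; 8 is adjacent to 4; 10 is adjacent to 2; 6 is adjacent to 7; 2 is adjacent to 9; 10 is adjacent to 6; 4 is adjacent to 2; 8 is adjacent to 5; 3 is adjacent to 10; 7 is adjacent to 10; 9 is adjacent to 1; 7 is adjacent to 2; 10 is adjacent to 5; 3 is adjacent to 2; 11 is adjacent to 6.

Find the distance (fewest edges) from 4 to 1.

Distance 0: 4.
Distance 1: 2, 8.
Distance 2: 3, 5, 6, 7, 9, 10, 11.
Distance 3: 1 — contains 1.

3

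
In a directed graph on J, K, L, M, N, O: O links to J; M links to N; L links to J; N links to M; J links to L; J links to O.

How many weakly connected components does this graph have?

3

From J: component {J, L, O}.
From K: component {K}.
From M: component {M, N}.
That's 3 components.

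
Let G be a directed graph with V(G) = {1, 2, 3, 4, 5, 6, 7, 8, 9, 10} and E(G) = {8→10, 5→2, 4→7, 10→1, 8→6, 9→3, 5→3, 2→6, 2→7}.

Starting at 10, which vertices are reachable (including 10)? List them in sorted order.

1, 10

Start at 10.
Its neighbours: 1.
Nothing further is reachable.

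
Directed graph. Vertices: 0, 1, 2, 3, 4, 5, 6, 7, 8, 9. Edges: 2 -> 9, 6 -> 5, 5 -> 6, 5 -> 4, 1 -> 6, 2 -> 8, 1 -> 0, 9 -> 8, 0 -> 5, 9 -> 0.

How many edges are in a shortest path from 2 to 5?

3

Distance 0: 2.
Distance 1: 8, 9.
Distance 2: 0.
Distance 3: 5 — contains 5.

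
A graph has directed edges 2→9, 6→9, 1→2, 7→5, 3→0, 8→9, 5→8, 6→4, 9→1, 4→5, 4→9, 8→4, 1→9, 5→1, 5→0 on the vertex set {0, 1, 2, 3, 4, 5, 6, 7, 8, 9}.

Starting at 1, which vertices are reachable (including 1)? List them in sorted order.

Start at 1.
Its neighbours: 2, 9.
Nothing further is reachable.

1, 2, 9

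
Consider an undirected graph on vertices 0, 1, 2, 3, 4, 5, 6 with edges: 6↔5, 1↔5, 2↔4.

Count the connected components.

4

From 0: component {0}.
From 1: component {1, 5, 6}.
From 2: component {2, 4}.
From 3: component {3}.
That's 4 components.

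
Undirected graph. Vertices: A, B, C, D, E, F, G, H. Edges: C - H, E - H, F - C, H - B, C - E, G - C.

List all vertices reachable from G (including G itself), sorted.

B, C, E, F, G, H

Start at G.
Its neighbours: C.
Then their neighbours: E, F, H.
Then next layer: B.
Nothing further is reachable.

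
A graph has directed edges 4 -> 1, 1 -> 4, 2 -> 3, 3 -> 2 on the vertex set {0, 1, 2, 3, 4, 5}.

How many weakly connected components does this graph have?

From 0: component {0}.
From 1: component {1, 4}.
From 2: component {2, 3}.
From 5: component {5}.
That's 4 components.

4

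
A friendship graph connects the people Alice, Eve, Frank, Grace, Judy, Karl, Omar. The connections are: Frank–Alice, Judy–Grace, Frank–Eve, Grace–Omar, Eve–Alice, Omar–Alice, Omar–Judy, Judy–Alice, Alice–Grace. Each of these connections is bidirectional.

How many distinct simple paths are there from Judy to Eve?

Judy–Alice–Eve
Judy–Alice–Frank–Eve
Judy–Grace–Alice–Eve
Judy–Grace–Alice–Frank–Eve
Judy–Grace–Omar–Alice–Eve
Judy–Grace–Omar–Alice–Frank–Eve
Judy–Omar–Alice–Eve
Judy–Omar–Alice–Frank–Eve
Judy–Omar–Grace–Alice–Eve
Judy–Omar–Grace–Alice–Frank–Eve

10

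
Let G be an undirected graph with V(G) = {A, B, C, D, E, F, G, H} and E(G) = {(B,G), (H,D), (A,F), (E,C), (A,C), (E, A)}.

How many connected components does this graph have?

3

From A: component {A, C, E, F}.
From B: component {B, G}.
From D: component {D, H}.
That's 3 components.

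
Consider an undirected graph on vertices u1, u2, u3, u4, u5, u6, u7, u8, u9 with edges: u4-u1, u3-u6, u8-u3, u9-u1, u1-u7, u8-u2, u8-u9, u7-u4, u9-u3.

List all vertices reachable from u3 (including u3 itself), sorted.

u1, u2, u3, u4, u6, u7, u8, u9

Start at u3.
Its neighbours: u6, u8, u9.
Then their neighbours: u1, u2.
Then next layer: u4, u7.
Nothing further is reachable.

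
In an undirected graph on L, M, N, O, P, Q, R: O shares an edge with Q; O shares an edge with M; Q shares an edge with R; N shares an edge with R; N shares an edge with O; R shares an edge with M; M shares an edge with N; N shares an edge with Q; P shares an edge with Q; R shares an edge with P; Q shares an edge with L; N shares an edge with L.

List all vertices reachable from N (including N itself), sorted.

L, M, N, O, P, Q, R

Start at N.
Its neighbours: L, M, O, Q, R.
Then their neighbours: P.
Every vertex is now reached.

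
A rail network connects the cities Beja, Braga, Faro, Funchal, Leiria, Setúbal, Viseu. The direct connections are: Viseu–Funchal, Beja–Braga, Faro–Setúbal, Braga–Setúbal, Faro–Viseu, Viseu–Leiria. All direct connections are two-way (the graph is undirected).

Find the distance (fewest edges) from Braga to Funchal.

Distance 0: Braga.
Distance 1: Beja, Setúbal.
Distance 2: Faro.
Distance 3: Viseu.
Distance 4: Funchal, Leiria — contains Funchal.

4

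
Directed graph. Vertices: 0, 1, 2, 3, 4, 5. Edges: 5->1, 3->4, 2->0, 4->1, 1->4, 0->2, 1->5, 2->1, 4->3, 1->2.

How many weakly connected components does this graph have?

1

From 0: component {0, 1, 2, 3, 4, 5}.
That's 1 component.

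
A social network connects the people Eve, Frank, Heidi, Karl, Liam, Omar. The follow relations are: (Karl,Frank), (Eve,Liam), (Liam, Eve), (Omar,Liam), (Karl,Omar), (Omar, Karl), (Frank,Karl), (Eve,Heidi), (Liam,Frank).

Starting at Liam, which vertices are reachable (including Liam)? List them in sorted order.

Eve, Frank, Heidi, Karl, Liam, Omar

Start at Liam.
Its neighbours: Eve, Frank.
Then their neighbours: Heidi, Karl.
Then next layer: Omar.
Every vertex is now reached.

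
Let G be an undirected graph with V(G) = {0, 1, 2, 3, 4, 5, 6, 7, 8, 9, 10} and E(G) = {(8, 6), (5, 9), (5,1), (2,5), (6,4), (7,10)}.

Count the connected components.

5

From 0: component {0}.
From 1: component {1, 2, 5, 9}.
From 3: component {3}.
From 4: component {4, 6, 8}.
From 7: component {7, 10}.
That's 5 components.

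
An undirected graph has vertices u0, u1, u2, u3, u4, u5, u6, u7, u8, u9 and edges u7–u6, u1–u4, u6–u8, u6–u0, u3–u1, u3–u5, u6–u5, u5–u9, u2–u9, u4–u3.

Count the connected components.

1

From u0: component {u0, u1, u2, u3, u4, u5, u6, u7, u8, u9}.
That's 1 component.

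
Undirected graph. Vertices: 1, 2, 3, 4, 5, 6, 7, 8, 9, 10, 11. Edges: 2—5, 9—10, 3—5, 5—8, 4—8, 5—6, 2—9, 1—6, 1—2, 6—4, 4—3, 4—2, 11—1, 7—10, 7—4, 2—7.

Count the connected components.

From 1: component {1, 2, 3, 4, 5, 6, 7, 8, 9, 10, 11}.
That's 1 component.

1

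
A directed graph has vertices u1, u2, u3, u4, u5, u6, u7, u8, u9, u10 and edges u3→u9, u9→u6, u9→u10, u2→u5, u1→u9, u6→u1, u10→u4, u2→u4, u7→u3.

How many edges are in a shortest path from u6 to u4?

4

Distance 0: u6.
Distance 1: u1.
Distance 2: u9.
Distance 3: u10.
Distance 4: u4 — contains u4.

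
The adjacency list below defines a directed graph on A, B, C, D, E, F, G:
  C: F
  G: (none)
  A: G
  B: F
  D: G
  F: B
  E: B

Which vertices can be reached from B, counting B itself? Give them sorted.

Start at B.
Its neighbours: F.
Nothing further is reachable.

B, F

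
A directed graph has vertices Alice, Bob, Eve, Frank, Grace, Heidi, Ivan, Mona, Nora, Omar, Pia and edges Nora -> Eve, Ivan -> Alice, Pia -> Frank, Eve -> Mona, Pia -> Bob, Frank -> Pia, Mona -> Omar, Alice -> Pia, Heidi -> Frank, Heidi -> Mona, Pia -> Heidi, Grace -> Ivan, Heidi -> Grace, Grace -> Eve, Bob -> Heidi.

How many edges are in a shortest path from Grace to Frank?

4

Distance 0: Grace.
Distance 1: Eve, Ivan.
Distance 2: Alice, Mona.
Distance 3: Omar, Pia.
Distance 4: Bob, Frank, Heidi — contains Frank.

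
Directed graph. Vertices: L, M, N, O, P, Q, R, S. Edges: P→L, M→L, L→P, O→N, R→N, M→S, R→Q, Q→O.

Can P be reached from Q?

No

Explore from Q.
Distance 1: reach O.
Distance 2: reach N.
The search from Q is exhausted; no directed path reaches P.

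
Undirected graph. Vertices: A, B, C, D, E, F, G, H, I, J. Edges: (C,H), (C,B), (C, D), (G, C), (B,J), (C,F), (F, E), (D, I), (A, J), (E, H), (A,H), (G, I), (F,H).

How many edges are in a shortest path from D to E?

3

Distance 0: D.
Distance 1: C, I.
Distance 2: B, F, G, H.
Distance 3: A, E, J — contains E.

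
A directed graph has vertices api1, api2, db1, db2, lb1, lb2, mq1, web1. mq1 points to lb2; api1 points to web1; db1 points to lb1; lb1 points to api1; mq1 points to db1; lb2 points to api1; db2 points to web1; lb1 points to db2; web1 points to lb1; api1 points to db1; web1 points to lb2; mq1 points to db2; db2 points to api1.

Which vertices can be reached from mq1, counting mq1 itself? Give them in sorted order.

Start at mq1.
Its neighbours: db1, db2, lb2.
Then their neighbours: api1, lb1, web1.
Nothing further is reachable.

api1, db1, db2, lb1, lb2, mq1, web1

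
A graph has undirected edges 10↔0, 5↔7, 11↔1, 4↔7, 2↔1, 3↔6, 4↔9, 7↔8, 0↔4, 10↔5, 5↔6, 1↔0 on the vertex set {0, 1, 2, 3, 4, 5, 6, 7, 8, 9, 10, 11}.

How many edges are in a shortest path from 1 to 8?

4

Distance 0: 1.
Distance 1: 0, 2, 11.
Distance 2: 4, 10.
Distance 3: 5, 7, 9.
Distance 4: 6, 8 — contains 8.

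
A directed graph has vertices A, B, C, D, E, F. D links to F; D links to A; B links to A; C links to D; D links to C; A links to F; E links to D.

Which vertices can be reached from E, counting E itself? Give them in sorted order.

Start at E.
Its neighbours: D.
Then their neighbours: A, C, F.
Nothing further is reachable.

A, C, D, E, F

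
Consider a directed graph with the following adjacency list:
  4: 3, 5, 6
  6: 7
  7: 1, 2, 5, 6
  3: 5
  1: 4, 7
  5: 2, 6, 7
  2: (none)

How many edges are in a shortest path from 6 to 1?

Distance 0: 6.
Distance 1: 7.
Distance 2: 1, 2, 5 — contains 1.

2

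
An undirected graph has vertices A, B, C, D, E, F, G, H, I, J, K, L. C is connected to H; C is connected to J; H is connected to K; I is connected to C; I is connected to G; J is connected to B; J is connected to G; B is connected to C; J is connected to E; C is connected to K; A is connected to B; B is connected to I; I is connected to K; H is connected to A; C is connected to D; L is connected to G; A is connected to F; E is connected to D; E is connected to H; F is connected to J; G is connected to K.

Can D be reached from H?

Yes

Explore from H.
Distance 1: reach A, C, E, K.
Distance 2: reach B, D, F, G, I, J.
Found D.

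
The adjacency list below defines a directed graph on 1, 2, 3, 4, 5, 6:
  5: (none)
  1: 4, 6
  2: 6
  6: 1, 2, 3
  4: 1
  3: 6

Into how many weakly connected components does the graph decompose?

2

From 1: component {1, 2, 3, 4, 6}.
From 5: component {5}.
That's 2 components.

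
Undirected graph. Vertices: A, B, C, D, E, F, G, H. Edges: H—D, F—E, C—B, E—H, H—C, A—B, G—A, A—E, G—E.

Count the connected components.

1

From A: component {A, B, C, D, E, F, G, H}.
That's 1 component.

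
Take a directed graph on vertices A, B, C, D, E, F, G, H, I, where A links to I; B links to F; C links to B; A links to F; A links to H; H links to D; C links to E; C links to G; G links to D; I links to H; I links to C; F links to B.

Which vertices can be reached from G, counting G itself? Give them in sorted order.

Start at G.
Its neighbours: D.
Nothing further is reachable.

D, G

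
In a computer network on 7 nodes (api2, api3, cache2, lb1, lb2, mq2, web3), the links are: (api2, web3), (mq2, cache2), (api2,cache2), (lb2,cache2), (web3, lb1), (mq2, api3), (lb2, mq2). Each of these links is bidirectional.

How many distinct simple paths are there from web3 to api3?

2

web3–api2–cache2–lb2–mq2–api3
web3–api2–cache2–mq2–api3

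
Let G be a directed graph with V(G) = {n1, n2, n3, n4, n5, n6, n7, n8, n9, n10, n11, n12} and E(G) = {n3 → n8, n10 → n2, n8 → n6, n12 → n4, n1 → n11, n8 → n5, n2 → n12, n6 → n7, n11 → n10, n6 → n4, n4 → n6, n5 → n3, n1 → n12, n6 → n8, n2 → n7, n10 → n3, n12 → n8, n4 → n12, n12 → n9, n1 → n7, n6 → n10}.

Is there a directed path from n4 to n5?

Explore from n4.
Distance 1: reach n6, n12.
Distance 2: reach n7, n8, n9, n10.
Distance 3: reach n2, n3, n5.
Found n5.

Yes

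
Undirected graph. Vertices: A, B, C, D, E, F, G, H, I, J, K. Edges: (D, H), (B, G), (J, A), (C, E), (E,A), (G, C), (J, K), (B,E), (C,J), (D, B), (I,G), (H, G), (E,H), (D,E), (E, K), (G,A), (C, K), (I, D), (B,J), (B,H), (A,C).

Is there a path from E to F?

Explore from E.
Distance 1: reach A, B, C, D, H, K.
Distance 2: reach G, I, J.
The search is exhausted without reaching F; it lies in a different component.

No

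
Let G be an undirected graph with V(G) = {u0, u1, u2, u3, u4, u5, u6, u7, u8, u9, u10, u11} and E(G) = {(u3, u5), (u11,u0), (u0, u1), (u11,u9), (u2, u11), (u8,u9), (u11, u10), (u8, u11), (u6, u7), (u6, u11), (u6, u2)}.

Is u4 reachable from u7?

Explore from u7.
Distance 1: reach u6.
Distance 2: reach u2, u11.
Distance 3: reach u0, u8, u9, u10.
Distance 4: reach u1.
The search is exhausted without reaching u4; it lies in a different component.

No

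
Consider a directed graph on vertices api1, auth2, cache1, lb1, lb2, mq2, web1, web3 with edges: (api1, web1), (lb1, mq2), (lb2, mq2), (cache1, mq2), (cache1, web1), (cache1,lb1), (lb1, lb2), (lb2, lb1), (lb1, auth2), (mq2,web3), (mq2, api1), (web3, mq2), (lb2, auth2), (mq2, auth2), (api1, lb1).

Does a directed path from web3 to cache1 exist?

No

Explore from web3.
Distance 1: reach mq2.
Distance 2: reach api1, auth2.
Distance 3: reach lb1, web1.
Distance 4: reach lb2.
The search from web3 is exhausted; no directed path reaches cache1.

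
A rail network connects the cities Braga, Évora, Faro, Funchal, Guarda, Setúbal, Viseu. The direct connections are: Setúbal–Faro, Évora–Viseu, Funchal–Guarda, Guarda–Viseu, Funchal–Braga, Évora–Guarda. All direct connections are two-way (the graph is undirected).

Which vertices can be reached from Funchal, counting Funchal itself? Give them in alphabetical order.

Start at Funchal.
Its neighbours: Braga, Guarda.
Then their neighbours: Évora, Viseu.
Nothing further is reachable.

Braga, Évora, Funchal, Guarda, Viseu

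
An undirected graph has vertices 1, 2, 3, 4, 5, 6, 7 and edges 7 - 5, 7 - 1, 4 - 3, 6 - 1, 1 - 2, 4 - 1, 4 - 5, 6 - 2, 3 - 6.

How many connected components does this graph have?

1

From 1: component {1, 2, 3, 4, 5, 6, 7}.
That's 1 component.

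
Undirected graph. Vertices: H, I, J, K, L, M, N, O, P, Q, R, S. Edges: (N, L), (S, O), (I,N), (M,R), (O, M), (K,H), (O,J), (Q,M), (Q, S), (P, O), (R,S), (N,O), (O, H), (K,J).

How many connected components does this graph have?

From H: component {H, I, J, K, L, M, N, O, P, Q, R, S}.
That's 1 component.

1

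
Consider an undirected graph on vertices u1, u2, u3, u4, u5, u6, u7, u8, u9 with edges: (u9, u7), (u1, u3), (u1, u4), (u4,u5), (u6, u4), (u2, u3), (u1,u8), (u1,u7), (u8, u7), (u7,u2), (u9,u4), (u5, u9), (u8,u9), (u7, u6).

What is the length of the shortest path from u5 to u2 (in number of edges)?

Distance 0: u5.
Distance 1: u4, u9.
Distance 2: u1, u6, u7, u8.
Distance 3: u2, u3 — contains u2.

3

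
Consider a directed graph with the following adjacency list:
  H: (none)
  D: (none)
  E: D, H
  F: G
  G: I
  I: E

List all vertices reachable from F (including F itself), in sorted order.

Start at F.
Its neighbours: G.
Then their neighbours: I.
Then next layer: E.
Then next layer: D, H.
Every vertex is now reached.

D, E, F, G, H, I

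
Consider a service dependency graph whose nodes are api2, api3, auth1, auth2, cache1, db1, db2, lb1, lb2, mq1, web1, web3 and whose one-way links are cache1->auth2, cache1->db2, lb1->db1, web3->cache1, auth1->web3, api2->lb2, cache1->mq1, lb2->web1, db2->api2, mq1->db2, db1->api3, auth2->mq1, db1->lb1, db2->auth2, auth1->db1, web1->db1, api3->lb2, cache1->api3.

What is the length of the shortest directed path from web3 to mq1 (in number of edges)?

2

Distance 0: web3.
Distance 1: cache1.
Distance 2: api3, auth2, db2, mq1 — contains mq1.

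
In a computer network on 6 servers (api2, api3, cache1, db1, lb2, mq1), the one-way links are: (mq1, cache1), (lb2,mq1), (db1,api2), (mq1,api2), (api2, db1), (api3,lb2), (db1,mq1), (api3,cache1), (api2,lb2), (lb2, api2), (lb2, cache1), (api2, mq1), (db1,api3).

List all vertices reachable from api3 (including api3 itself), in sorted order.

Start at api3.
Its neighbours: cache1, lb2.
Then their neighbours: api2, mq1.
Then next layer: db1.
Every vertex is now reached.

api2, api3, cache1, db1, lb2, mq1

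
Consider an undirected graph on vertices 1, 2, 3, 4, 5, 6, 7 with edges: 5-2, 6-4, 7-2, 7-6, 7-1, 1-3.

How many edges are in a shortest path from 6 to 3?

3

Distance 0: 6.
Distance 1: 4, 7.
Distance 2: 1, 2.
Distance 3: 3, 5 — contains 3.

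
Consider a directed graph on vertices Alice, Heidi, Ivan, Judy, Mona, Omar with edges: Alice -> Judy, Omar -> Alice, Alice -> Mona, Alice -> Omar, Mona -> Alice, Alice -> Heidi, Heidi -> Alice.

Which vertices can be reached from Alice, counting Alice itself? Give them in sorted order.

Alice, Heidi, Judy, Mona, Omar

Start at Alice.
Its neighbours: Heidi, Judy, Mona, Omar.
Nothing further is reachable.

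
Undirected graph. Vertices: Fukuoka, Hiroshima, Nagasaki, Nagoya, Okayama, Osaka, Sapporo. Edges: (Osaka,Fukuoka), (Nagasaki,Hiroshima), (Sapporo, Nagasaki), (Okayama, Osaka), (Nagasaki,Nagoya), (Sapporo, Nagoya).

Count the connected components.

2

From Fukuoka: component {Fukuoka, Okayama, Osaka}.
From Hiroshima: component {Hiroshima, Nagasaki, Nagoya, Sapporo}.
That's 2 components.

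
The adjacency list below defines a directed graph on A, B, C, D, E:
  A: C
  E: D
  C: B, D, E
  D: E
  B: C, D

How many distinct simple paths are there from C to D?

C→B→D
C→D
C→E→D

3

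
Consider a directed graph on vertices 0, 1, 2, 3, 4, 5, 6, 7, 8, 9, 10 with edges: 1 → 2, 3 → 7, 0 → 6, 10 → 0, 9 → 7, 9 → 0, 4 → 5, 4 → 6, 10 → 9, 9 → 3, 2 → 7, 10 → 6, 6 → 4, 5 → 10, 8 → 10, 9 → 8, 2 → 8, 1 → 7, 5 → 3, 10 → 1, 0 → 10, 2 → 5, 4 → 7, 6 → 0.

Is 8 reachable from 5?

Yes

Explore from 5.
Distance 1: reach 3, 10.
Distance 2: reach 0, 1, 6, 7, 9.
Distance 3: reach 2, 4, 8.
Found 8.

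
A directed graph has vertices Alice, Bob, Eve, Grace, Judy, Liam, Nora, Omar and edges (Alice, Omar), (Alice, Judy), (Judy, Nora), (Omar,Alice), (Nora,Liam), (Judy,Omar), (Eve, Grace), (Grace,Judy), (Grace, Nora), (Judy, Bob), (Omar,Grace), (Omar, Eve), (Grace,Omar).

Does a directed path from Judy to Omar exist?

Yes

Explore from Judy.
Distance 1: reach Bob, Nora, Omar.
Found Omar.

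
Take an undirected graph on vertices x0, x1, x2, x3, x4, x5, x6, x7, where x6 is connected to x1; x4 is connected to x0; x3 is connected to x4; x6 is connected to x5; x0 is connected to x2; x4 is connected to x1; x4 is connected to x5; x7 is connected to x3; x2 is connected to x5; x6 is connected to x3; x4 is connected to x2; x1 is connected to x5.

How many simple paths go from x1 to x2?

x1–x4–x0–x2
x1–x4–x2
x1–x4–x3–x6–x5–x2
x1–x4–x5–x2
x1–x5–x2
x1–x5–x4–x0–x2
x1–x5–x4–x2
x1–x5–x6–x3–x4–x0–x2
x1–x5–x6–x3–x4–x2
x1–x6–x3–x4–x0–x2
x1–x6–x3–x4–x2
x1–x6–x3–x4–x5–x2
x1–x6–x5–x2
x1–x6–x5–x4–x0–x2
x1–x6–x5–x4–x2

15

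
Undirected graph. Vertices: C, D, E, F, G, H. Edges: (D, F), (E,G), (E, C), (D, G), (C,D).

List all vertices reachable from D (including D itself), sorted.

Start at D.
Its neighbours: C, F, G.
Then their neighbours: E.
Nothing further is reachable.

C, D, E, F, G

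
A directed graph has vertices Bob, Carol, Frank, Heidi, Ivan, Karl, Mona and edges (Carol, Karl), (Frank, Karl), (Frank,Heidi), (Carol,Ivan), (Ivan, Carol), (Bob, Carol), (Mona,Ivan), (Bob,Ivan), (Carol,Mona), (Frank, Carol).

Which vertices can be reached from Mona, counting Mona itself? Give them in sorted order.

Carol, Ivan, Karl, Mona

Start at Mona.
Its neighbours: Ivan.
Then their neighbours: Carol.
Then next layer: Karl.
Nothing further is reachable.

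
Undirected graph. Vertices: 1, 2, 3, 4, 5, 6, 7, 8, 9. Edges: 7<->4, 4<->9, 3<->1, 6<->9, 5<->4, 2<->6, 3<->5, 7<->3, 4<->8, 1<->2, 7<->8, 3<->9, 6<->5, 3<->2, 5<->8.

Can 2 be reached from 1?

Explore from 1.
Distance 1: reach 2, 3.
Found 2.

Yes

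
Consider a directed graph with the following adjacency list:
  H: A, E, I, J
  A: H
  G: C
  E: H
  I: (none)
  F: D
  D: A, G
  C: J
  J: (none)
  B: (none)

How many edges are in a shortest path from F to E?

Distance 0: F.
Distance 1: D.
Distance 2: A, G.
Distance 3: C, H.
Distance 4: E, I, J — contains E.

4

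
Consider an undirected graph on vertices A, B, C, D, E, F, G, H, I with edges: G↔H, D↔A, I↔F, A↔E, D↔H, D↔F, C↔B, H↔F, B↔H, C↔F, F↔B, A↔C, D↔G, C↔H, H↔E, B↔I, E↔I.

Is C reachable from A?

Explore from A.
Distance 1: reach C, D, E.
Found C.

Yes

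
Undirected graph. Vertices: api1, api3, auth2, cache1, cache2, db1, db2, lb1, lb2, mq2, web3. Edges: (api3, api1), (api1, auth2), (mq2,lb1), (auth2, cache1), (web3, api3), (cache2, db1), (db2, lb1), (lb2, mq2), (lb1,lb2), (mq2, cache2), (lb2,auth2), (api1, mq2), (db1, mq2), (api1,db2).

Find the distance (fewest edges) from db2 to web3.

Distance 0: db2.
Distance 1: api1, lb1.
Distance 2: api3, auth2, lb2, mq2.
Distance 3: cache1, cache2, db1, web3 — contains web3.

3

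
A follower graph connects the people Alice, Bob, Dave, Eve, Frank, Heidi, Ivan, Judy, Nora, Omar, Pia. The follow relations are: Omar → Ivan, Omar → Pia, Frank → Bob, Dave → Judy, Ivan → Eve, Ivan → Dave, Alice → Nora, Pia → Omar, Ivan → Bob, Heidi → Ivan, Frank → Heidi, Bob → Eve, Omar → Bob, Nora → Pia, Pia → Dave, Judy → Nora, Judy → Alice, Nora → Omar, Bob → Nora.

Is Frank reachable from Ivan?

Explore from Ivan.
Distance 1: reach Bob, Dave, Eve.
Distance 2: reach Judy, Nora.
Distance 3: reach Alice, Omar, Pia.
The search from Ivan is exhausted; no directed path reaches Frank.

No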